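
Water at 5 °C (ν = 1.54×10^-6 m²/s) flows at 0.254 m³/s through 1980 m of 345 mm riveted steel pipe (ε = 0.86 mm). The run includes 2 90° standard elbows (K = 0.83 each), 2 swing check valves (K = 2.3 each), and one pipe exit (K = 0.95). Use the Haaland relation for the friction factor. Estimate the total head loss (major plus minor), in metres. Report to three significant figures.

H_L ≈ 57.0 m

V = 4Q/(πD²) = 2.717 m/s; V²/2g = 0.3763 m
Re = 6.09×10^5, ε/D = 0.00249 → f = 0.02513 (Haaland)
Major: h_f = f(L/D)·V²/2g = 0.02513·5739·0.3763 = 54.27 m
Minor: ΣK = 7.21; h_m = ΣK·V²/2g = 2.713 m
Total H_L = 54.27 + 2.713 = 56.99 m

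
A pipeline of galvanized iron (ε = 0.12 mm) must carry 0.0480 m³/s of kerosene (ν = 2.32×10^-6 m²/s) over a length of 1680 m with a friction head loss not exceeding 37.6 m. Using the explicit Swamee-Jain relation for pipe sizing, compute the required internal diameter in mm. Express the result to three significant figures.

D ≈ 180 mm

Swamee-Jain (Type III): D = 0.66·[ε^1.25·(LQ²/(gh_f))^4.75 + ν·Q^9.4·(L/(gh_f))^5.2]^0.04
LQ²/(gh_f) = 0.01049; L/(gh_f) = 4.555
Term 1 = ε^1.25·(…)^4.75 = 4.99×10^-15; Term 2 = ν·Q^9.4·(…)^5.2 = 2.47×10^-15
D = 0.66·(4.99×10^-15 + 2.47×10^-15)^0.04 = 0.1797 m = 180 mm
Check: V = 1.89 m/s, Re = 1.47×10^5, f = 0.02029, h_f = 34.7 m ≈ 37.6 m ✓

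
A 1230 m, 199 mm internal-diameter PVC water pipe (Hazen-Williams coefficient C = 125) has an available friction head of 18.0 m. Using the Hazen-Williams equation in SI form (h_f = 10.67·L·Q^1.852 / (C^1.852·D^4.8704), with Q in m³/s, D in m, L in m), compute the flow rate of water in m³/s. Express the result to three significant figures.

Q ≈ 0.0510 m³/s

Rearranging: Q = [h_f·C^1.852·D^4.8704 / (10.67·L)]^(1/1.852)
Q = [18.0·125^1.852·0.199^4.8704 / (10.67·1230)]^0.540 = 0.05096 m³/s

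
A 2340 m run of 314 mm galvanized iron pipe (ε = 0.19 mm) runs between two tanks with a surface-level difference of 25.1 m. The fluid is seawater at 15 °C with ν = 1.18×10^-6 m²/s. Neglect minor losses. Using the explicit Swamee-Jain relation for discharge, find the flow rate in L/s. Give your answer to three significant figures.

Swamee-Jain (Type II): Q = -0.965·√(gD⁵h_f/L)·ln[ε/(3.7D) + √(3.17ν²L/(gD³h_f))]
√(gD⁵h_f/L) = √(9.81·0.314⁵·25.1/2340) = 0.01792
ε/(3.7D) = 1.64×10^-4; √(3.17ν²L/(gD³h_f)) = 3.68×10^-5
Q = -0.965·0.01792·ln(2.003×10^-4) = 0.1473 m³/s
Check: V = 1.90 m/s, Re = 5.06×10^5, f = 0.01839, h_f = 25.3 m ≈ 25.1 m ✓

Q ≈ 147 L/s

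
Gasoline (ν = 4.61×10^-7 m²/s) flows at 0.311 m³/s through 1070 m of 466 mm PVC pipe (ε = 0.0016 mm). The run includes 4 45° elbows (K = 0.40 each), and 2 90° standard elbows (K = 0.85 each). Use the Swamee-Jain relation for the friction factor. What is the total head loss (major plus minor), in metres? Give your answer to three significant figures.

H_L ≈ 4.69 m

V = 4Q/(πD²) = 1.823 m/s; V²/2g = 0.1695 m
Re = 1.84×10^6, ε/D = 3.43×10^-6 → f = 0.01063 (Swamee-Jain)
Major: h_f = f(L/D)·V²/2g = 0.01063·2296·0.1695 = 4.135 m
Minor: ΣK = 3.30; h_m = ΣK·V²/2g = 0.5593 m
Total H_L = 4.135 + 0.5593 = 4.694 m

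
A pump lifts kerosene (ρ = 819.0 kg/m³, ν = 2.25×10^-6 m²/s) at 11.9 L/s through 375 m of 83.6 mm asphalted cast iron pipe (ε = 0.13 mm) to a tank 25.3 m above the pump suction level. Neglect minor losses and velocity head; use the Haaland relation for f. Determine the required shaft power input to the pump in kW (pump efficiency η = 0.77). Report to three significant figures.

V = 4Q/(πD²) = 2.168 m/s; Re = 8.06×10^4; ε/D = 0.00156; f = 0.02411
h_f = f(L/D)V²/2g = 25.91 m
Total head H = z + h_f = 25.3 + 25.91 = 51.21 m
P_hyd = ρgQH = 819.0·9.81·0.0119·51.21 = 4.896 kW
P_shaft = P_hyd/η = 4.896/0.77 = 6.358 kW

P_shaft ≈ 6.36 kW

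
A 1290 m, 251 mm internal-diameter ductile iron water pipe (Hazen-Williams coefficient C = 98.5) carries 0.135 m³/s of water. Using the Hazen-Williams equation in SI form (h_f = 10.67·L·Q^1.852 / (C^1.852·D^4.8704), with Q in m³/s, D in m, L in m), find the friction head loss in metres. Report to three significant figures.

h_f = 10.67·1290·0.135^1.852 / (98.5^1.852·0.251^4.8704) = 57.56 m

h_f ≈ 57.6 m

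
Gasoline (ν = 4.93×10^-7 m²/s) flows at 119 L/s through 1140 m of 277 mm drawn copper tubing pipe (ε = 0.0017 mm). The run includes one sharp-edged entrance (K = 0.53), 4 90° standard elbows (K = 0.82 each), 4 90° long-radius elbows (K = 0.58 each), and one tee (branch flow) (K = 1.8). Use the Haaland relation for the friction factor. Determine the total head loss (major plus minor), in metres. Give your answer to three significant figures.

H_L ≈ 11.0 m

V = 4Q/(πD²) = 1.975 m/s; V²/2g = 0.1987 m
Re = 1.11×10^6, ε/D = 6.14×10^-6 → f = 0.01150 (Haaland)
Major: h_f = f(L/D)·V²/2g = 0.01150·4116·0.1987 = 9.407 m
Minor: ΣK = 7.93; h_m = ΣK·V²/2g = 1.576 m
Total H_L = 9.407 + 1.576 = 10.98 m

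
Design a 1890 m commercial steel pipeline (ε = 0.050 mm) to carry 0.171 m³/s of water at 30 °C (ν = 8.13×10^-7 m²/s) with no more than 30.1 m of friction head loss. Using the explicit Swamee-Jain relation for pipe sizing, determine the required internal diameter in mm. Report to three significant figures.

D ≈ 298 mm

Swamee-Jain (Type III): D = 0.66·[ε^1.25·(LQ²/(gh_f))^4.75 + ν·Q^9.4·(L/(gh_f))^5.2]^0.04
LQ²/(gh_f) = 0.1872; L/(gh_f) = 6.401
Term 1 = ε^1.25·(…)^4.75 = 1.47×10^-9; Term 2 = ν·Q^9.4·(…)^5.2 = 7.81×10^-10
D = 0.66·(1.47×10^-9 + 7.81×10^-10)^0.04 = 0.2976 m = 298 mm
Check: V = 2.46 m/s, Re = 9.00×10^5, f = 0.01450, h_f = 28.4 m ≈ 30.1 m ✓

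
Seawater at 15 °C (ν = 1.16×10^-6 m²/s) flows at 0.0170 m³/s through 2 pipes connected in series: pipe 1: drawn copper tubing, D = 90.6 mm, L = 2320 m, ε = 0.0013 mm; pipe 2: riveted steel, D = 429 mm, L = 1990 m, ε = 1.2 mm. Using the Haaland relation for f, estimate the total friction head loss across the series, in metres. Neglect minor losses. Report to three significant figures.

Pipe 1: V = 2.637 m/s, Re = 2.06×10^5, ε/D = 1.43×10^-5, f = 0.01550, h_1 = f(L/D)V²/2g = 140.7 m
Pipe 2: V = 0.1176 m/s, Re = 4.35×10^4, ε/D = 0.00280, f = 0.02835, h_2 = f(L/D)V²/2g = 0.09270 m
Series → Q common, losses add: H = Σh = 140.8 m

H ≈ 141 m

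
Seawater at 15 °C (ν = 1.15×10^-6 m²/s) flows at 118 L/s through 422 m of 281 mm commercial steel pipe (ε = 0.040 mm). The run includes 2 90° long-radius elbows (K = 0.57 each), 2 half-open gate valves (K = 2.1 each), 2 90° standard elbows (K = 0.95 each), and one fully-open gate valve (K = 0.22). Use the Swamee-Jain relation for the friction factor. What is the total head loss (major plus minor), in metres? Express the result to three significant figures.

H_L ≈ 5.55 m

V = 4Q/(πD²) = 1.903 m/s; V²/2g = 0.1845 m
Re = 4.65×10^5, ε/D = 1.42×10^-4 → f = 0.01505 (Swamee-Jain)
Major: h_f = f(L/D)·V²/2g = 0.01505·1502·0.1845 = 4.171 m
Minor: ΣK = 7.46; h_m = ΣK·V²/2g = 1.377 m
Total H_L = 4.171 + 1.377 = 5.547 m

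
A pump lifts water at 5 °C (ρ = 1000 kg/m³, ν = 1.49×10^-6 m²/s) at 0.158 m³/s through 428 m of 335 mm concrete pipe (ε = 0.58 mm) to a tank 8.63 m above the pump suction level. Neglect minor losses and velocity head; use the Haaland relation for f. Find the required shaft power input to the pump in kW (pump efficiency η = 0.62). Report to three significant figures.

V = 4Q/(πD²) = 1.793 m/s; Re = 4.03×10^5; ε/D = 0.00173; f = 0.02303
h_f = f(L/D)V²/2g = 4.819 m
Total head H = z + h_f = 8.63 + 4.819 = 13.45 m
P_hyd = ρgQH = 1000·9.81·0.158·13.45 = 20.85 kW
P_shaft = P_hyd/η = 20.85/0.62 = 33.62 kW

P_shaft ≈ 33.6 kW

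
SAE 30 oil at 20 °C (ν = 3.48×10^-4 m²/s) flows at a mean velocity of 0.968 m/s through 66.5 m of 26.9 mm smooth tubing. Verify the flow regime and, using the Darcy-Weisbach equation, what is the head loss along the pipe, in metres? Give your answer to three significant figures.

Re = VD/ν = 0.968·0.02690/3.48×10^-4 = 74.8 → laminar (Re < 2300)
f = 64/Re = 0.8553
h_f = f(L/D)V²/(2g) = 0.8553·(66.5/0.02690)·0.968²/(2·9.81) = 101.0 m

h_f ≈ 101 m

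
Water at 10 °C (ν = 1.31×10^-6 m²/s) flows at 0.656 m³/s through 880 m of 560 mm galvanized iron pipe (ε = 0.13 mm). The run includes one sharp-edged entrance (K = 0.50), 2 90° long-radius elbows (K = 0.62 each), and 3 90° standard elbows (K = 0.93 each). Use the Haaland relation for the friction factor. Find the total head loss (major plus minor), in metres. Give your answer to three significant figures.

H_L ≈ 10.1 m

V = 4Q/(πD²) = 2.663 m/s; V²/2g = 0.3616 m
Re = 1.14×10^6, ε/D = 2.32×10^-4 → f = 0.01486 (Haaland)
Major: h_f = f(L/D)·V²/2g = 0.01486·1571·0.3616 = 8.443 m
Minor: ΣK = 4.53; h_m = ΣK·V²/2g = 1.638 m
Total H_L = 8.443 + 1.638 = 10.08 m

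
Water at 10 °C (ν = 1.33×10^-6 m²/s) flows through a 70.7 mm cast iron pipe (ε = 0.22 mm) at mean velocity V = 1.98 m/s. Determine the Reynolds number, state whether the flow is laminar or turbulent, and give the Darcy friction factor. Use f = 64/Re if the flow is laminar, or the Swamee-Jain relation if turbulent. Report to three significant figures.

Re ≈ 1.05×10^5; turbulent; f ≈ 0.0279

Re = VD/ν = 1.980·0.0707/1.33×10^-6 = 1.05×10^5
Re > 4000 → turbulent; ε/D = 0.00311
Swamee-Jain: f = 0.02789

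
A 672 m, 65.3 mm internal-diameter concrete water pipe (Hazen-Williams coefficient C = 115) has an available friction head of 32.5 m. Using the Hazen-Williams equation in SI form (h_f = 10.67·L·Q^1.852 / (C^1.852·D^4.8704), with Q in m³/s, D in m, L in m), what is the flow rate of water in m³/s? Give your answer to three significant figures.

Q ≈ 0.00477 m³/s

Rearranging: Q = [h_f·C^1.852·D^4.8704 / (10.67·L)]^(1/1.852)
Q = [32.5·115^1.852·0.0653^4.8704 / (10.67·672)]^0.540 = 0.004772 m³/s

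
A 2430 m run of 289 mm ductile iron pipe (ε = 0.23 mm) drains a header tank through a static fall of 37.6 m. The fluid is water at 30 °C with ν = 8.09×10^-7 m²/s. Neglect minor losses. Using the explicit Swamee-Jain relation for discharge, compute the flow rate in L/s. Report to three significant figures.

Swamee-Jain (Type II): Q = -0.965·√(gD⁵h_f/L)·ln[ε/(3.7D) + √(3.17ν²L/(gD³h_f))]
√(gD⁵h_f/L) = √(9.81·0.289⁵·37.6/2430) = 0.01749
ε/(3.7D) = 2.15×10^-4; √(3.17ν²L/(gD³h_f)) = 2.38×10^-5
Q = -0.965·0.01749·ln(2.389×10^-4) = 0.1408 m³/s
Check: V = 2.15 m/s, Re = 7.67×10^5, f = 0.01916, h_f = 37.8 m ≈ 37.6 m ✓

Q ≈ 141 L/s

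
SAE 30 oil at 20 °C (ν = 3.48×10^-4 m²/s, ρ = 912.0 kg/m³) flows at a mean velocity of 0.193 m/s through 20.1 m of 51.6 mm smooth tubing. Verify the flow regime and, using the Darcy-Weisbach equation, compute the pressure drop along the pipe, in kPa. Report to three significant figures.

Re = VD/ν = 0.193·0.05160/3.48×10^-4 = 28.6 → laminar (Re < 2300)
f = 64/Re = 2.236
h_f = f(L/D)V²/(2g) = 2.236·(20.1/0.05160)·0.193²/(2·9.81) = 1.654 m
Δp = ρg·h_f = 912.0·9.81·1.654 = 14.80 kPa

Δp ≈ 14.8 kPa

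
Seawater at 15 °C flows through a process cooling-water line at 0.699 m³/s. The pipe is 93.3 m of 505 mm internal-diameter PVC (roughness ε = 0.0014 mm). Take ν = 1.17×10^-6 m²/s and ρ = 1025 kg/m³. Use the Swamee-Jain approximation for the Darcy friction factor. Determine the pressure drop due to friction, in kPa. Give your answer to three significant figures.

V = 4Q/(πD²) = 4·0.699/(π·0.505²) = 3.490 m/s
Re = VD/ν = 3.490·0.505/1.17×10^-6 = 1.51×10^6 → turbulent
ε/D = 0.0014/505 = 2.77×10^-6
Swamee-Jain: f = 0.01094
h_f = f(L/D)V²/(2g) = 0.01094·(93.3/0.505)·3.490²/(2·9.81) = 1.254 m
Δp = ρg·h_f = 1025·9.81·1.254 = 12.61 kPa

Δp ≈ 12.6 kPa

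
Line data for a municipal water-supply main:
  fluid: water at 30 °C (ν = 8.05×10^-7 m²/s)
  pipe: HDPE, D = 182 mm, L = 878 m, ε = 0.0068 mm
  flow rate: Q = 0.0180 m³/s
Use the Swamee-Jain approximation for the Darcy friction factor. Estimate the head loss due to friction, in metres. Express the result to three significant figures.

h_f ≈ 1.95 m

V = 4Q/(πD²) = 4·0.0180/(π·0.182²) = 0.6919 m/s
Re = VD/ν = 0.6919·0.182/8.05×10^-7 = 1.56×10^5 → turbulent
ε/D = 0.0068/182 = 3.74×10^-5
Swamee-Jain: f = 0.01660
h_f = f(L/D)V²/(2g) = 0.01660·(878/0.182)·0.6919²/(2·9.81) = 1.953 m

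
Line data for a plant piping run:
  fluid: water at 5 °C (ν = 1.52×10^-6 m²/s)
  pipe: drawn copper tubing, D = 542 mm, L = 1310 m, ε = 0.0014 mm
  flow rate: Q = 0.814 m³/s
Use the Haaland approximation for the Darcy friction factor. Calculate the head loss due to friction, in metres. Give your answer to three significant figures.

h_f ≈ 17.2 m

V = 4Q/(πD²) = 4·0.814/(π·0.542²) = 3.528 m/s
Re = VD/ν = 3.528·0.542/1.52×10^-6 = 1.26×10^6 → turbulent
ε/D = 0.0014/542 = 2.58×10^-6
Haaland: f = 0.01120
h_f = f(L/D)V²/(2g) = 0.01120·(1310/0.542)·3.528²/(2·9.81) = 17.17 m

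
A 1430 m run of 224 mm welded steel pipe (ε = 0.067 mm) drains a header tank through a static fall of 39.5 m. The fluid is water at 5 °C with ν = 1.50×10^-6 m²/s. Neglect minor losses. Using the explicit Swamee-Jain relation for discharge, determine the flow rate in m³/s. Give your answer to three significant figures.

Swamee-Jain (Type II): Q = -0.965·√(gD⁵h_f/L)·ln[ε/(3.7D) + √(3.17ν²L/(gD³h_f))]
√(gD⁵h_f/L) = √(9.81·0.224⁵·39.5/1430) = 0.01236
ε/(3.7D) = 8.08×10^-5; √(3.17ν²L/(gD³h_f)) = 4.84×10^-5
Q = -0.965·0.01236·ln(1.292×10^-4) = 0.1068 m³/s
Check: V = 2.71 m/s, Re = 4.05×10^5, f = 0.01662, h_f = 39.7 m ≈ 39.5 m ✓

Q ≈ 0.107 m³/s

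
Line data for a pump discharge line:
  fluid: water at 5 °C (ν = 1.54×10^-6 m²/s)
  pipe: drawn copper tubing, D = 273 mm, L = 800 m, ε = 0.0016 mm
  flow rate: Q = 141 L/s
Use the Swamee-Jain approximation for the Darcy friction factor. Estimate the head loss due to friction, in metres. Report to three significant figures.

V = 4Q/(πD²) = 4·0.141/(π·0.273²) = 2.409 m/s
Re = VD/ν = 2.409·0.273/1.54×10^-6 = 4.27×10^5 → turbulent
ε/D = 0.0016/273 = 5.86×10^-6
Swamee-Jain: f = 0.01355
h_f = f(L/D)V²/(2g) = 0.01355·(800/0.273)·2.409²/(2·9.81) = 11.75 m

h_f ≈ 11.7 m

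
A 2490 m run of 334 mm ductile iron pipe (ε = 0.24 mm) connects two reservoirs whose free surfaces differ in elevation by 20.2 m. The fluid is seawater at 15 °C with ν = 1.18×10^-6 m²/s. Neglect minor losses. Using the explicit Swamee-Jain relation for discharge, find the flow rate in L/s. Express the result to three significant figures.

Swamee-Jain (Type II): Q = -0.965·√(gD⁵h_f/L)·ln[ε/(3.7D) + √(3.17ν²L/(gD³h_f))]
√(gD⁵h_f/L) = √(9.81·0.334⁵·20.2/2490) = 0.01819
ε/(3.7D) = 1.94×10^-4; √(3.17ν²L/(gD³h_f)) = 3.86×10^-5
Q = -0.965·0.01819·ln(2.328×10^-4) = 0.1468 m³/s
Check: V = 1.68 m/s, Re = 4.74×10^5, f = 0.01906, h_f = 20.3 m ≈ 20.2 m ✓

Q ≈ 147 L/s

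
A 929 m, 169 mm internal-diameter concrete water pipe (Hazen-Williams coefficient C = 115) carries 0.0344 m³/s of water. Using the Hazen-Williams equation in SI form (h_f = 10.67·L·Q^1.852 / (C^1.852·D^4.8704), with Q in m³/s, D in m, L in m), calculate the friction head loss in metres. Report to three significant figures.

h_f = 10.67·929·0.0344^1.852 / (115^1.852·0.169^4.8704) = 16.98 m

h_f ≈ 17.0 m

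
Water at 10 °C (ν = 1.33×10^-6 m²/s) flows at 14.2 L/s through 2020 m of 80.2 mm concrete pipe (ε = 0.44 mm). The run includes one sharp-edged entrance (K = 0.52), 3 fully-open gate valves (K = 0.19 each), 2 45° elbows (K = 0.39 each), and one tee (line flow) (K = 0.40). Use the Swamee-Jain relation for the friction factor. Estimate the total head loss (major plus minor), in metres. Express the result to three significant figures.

V = 4Q/(πD²) = 2.811 m/s; V²/2g = 0.4027 m
Re = 1.70×10^5, ε/D = 0.00549 → f = 0.03195 (Swamee-Jain)
Major: h_f = f(L/D)·V²/2g = 0.03195·25187·0.4027 = 324.1 m
Minor: ΣK = 2.27; h_m = ΣK·V²/2g = 0.9142 m
Total H_L = 324.1 + 0.9142 = 325.0 m

H_L ≈ 325 m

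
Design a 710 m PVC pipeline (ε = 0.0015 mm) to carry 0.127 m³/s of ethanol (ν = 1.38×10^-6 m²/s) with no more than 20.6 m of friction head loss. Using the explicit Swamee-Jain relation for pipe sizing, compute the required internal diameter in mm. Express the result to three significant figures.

D ≈ 230 mm

Swamee-Jain (Type III): D = 0.66·[ε^1.25·(LQ²/(gh_f))^4.75 + ν·Q^9.4·(L/(gh_f))^5.2]^0.04
LQ²/(gh_f) = 0.05667; L/(gh_f) = 3.513
Term 1 = ε^1.25·(…)^4.75 = 6.29×10^-14; Term 2 = ν·Q^9.4·(…)^5.2 = 3.58×10^-12
D = 0.66·(6.29×10^-14 + 3.58×10^-12)^0.04 = 0.2301 m = 230 mm
Check: V = 3.05 m/s, Re = 5.09×10^5, f = 0.01315, h_f = 19.3 m ≈ 20.6 m ✓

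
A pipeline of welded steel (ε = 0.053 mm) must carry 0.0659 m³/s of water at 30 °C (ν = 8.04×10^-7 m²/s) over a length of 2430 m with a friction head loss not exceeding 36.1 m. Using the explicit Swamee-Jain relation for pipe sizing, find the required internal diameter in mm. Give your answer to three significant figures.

D ≈ 211 mm

Swamee-Jain (Type III): D = 0.66·[ε^1.25·(LQ²/(gh_f))^4.75 + ν·Q^9.4·(L/(gh_f))^5.2]^0.04
LQ²/(gh_f) = 0.02980; L/(gh_f) = 6.862
Term 1 = ε^1.25·(…)^4.75 = 2.56×10^-13; Term 2 = ν·Q^9.4·(…)^5.2 = 1.42×10^-13
D = 0.66·(2.56×10^-13 + 1.42×10^-13)^0.04 = 0.2106 m = 211 mm
Check: V = 1.89 m/s, Re = 4.95×10^5, f = 0.01599, h_f = 33.6 m ≈ 36.1 m ✓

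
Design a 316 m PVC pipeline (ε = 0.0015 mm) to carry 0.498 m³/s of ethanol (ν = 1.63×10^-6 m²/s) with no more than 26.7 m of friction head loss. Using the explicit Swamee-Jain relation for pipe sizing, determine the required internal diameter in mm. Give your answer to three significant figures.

D ≈ 310 mm

Swamee-Jain (Type III): D = 0.66·[ε^1.25·(LQ²/(gh_f))^4.75 + ν·Q^9.4·(L/(gh_f))^5.2]^0.04
LQ²/(gh_f) = 0.2992; L/(gh_f) = 1.206
Term 1 = ε^1.25·(…)^4.75 = 1.70×10^-10; Term 2 = ν·Q^9.4·(…)^5.2 = 6.17×10^-9
D = 0.66·(1.70×10^-10 + 6.17×10^-9)^0.04 = 0.3102 m = 310 mm
Check: V = 6.59 m/s, Re = 1.25×10^6, f = 0.01132, h_f = 25.5 m ≈ 26.7 m ✓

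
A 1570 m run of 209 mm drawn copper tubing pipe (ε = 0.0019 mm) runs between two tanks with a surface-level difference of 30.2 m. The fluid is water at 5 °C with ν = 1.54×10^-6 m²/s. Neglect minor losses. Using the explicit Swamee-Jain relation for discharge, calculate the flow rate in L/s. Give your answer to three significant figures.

Swamee-Jain (Type II): Q = -0.965·√(gD⁵h_f/L)·ln[ε/(3.7D) + √(3.17ν²L/(gD³h_f))]
√(gD⁵h_f/L) = √(9.81·0.209⁵·30.2/1570) = 0.008675
ε/(3.7D) = 2.46×10^-6; √(3.17ν²L/(gD³h_f)) = 6.61×10^-5
Q = -0.965·0.008675·ln(6.852×10^-5) = 0.08027 m³/s
Check: V = 2.34 m/s, Re = 3.18×10^5, f = 0.01433, h_f = 30.0 m ≈ 30.2 m ✓

Q ≈ 80.3 L/s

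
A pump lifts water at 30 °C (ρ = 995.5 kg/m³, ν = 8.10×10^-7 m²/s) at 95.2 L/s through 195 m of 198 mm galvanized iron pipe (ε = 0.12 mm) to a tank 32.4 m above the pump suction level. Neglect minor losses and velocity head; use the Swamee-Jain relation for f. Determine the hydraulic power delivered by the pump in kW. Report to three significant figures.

V = 4Q/(πD²) = 3.092 m/s; Re = 7.56×10^5; ε/D = 6.06×10^-4; f = 0.01812
h_f = f(L/D)V²/2g = 8.697 m
Total head H = z + h_f = 32.4 + 8.697 = 41.10 m
P_hyd = ρgQH = 995.5·9.81·0.0952·41.10 = 38.21 kW

P_hyd ≈ 38.2 kW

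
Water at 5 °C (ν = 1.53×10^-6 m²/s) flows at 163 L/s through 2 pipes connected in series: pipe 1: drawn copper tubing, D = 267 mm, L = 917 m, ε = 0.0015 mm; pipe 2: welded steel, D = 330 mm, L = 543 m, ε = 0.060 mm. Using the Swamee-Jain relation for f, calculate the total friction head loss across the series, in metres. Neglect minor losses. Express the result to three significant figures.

H ≈ 24.3 m

Pipe 1: V = 2.911 m/s, Re = 5.08×10^5, ε/D = 5.62×10^-6, f = 0.01315, h_1 = f(L/D)V²/2g = 19.50 m
Pipe 2: V = 1.906 m/s, Re = 4.11×10^5, ε/D = 1.82×10^-4, f = 0.01563, h_2 = f(L/D)V²/2g = 4.759 m
Series → Q common, losses add: H = Σh = 24.26 m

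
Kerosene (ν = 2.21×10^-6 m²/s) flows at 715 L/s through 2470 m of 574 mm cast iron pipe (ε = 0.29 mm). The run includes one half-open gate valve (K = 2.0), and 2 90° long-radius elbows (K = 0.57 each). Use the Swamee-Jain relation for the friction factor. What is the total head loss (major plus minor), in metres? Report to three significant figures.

V = 4Q/(πD²) = 2.763 m/s; V²/2g = 0.3891 m
Re = 7.18×10^5, ε/D = 5.05×10^-4 → f = 0.01753 (Swamee-Jain)
Major: h_f = f(L/D)·V²/2g = 0.01753·4303·0.3891 = 29.35 m
Minor: ΣK = 3.14; h_m = ΣK·V²/2g = 1.222 m
Total H_L = 29.35 + 1.222 = 30.58 m

H_L ≈ 30.6 m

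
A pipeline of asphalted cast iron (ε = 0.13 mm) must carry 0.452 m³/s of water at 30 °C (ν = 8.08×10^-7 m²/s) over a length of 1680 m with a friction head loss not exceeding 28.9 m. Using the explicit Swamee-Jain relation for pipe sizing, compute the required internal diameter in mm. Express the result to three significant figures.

Swamee-Jain (Type III): D = 0.66·[ε^1.25·(LQ²/(gh_f))^4.75 + ν·Q^9.4·(L/(gh_f))^5.2]^0.04
LQ²/(gh_f) = 1.211; L/(gh_f) = 5.926
Term 1 = ε^1.25·(…)^4.75 = 3.44×10^-5; Term 2 = ν·Q^9.4·(…)^5.2 = 4.83×10^-6
D = 0.66·(3.44×10^-5 + 4.83×10^-6)^0.04 = 0.4398 m = 440 mm
Check: V = 2.97 m/s, Re = 1.62×10^6, f = 0.01544, h_f = 26.6 m ≈ 28.9 m ✓

D ≈ 440 mm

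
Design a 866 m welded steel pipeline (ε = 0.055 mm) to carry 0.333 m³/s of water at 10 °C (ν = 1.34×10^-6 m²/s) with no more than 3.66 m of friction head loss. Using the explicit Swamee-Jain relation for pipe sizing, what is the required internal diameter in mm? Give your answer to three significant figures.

Swamee-Jain (Type III): D = 0.66·[ε^1.25·(LQ²/(gh_f))^4.75 + ν·Q^9.4·(L/(gh_f))^5.2]^0.04
LQ²/(gh_f) = 2.675; L/(gh_f) = 24.12
Term 1 = ε^1.25·(…)^4.75 = 5.07×10^-4; Term 2 = ν·Q^9.4·(…)^5.2 = 6.70×10^-4
D = 0.66·(5.07×10^-4 + 6.70×10^-4)^0.04 = 0.5039 m = 504 mm
Check: V = 1.67 m/s, Re = 6.28×10^5, f = 0.01423, h_f = 3.47 m ≈ 3.66 m ✓

D ≈ 504 mm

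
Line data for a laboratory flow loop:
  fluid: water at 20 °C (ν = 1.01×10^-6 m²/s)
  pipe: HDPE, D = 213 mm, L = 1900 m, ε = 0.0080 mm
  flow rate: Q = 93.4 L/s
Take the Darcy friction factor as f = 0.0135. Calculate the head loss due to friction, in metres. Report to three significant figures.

V = 4Q/(πD²) = 4·0.0934/(π·0.213²) = 2.621 m/s
h_f = f(L/D)V²/(2g) = 0.01350·(1900/0.213)·2.621²/(2·9.81) = 42.17 m

h_f ≈ 42.2 m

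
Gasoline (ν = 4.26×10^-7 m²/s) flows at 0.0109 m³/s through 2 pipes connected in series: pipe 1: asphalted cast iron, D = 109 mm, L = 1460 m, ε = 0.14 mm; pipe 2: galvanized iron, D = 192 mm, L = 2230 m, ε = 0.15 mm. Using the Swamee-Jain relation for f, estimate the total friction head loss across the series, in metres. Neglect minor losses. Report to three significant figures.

H ≈ 22.1 m

Pipe 1: V = 1.168 m/s, Re = 2.99×10^5, ε/D = 0.00128, f = 0.02186, h_1 = f(L/D)V²/2g = 20.36 m
Pipe 2: V = 0.3765 m/s, Re = 1.70×10^5, ε/D = 7.81×10^-4, f = 0.02053, h_2 = f(L/D)V²/2g = 1.723 m
Series → Q common, losses add: H = Σh = 22.08 m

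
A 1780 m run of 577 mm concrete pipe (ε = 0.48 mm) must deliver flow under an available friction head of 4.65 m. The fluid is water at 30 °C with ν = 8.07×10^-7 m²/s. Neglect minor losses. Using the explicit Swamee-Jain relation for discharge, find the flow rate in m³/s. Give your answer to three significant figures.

Q ≈ 0.325 m³/s

Swamee-Jain (Type II): Q = -0.965·√(gD⁵h_f/L)·ln[ε/(3.7D) + √(3.17ν²L/(gD³h_f))]
√(gD⁵h_f/L) = √(9.81·0.577⁵·4.65/1780) = 0.04048
ε/(3.7D) = 2.25×10^-4; √(3.17ν²L/(gD³h_f)) = 2.05×10^-5
Q = -0.965·0.04048·ln(2.453×10^-4) = 0.3248 m³/s
Check: V = 1.24 m/s, Re = 8.88×10^5, f = 0.01927, h_f = 4.67 m ≈ 4.65 m ✓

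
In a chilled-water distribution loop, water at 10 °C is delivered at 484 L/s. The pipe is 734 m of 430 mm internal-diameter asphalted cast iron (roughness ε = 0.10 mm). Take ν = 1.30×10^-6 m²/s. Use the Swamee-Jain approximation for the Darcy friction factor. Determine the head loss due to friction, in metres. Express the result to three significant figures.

V = 4Q/(πD²) = 4·0.484/(π·0.430²) = 3.333 m/s
Re = VD/ν = 3.333·0.430/1.30×10^-6 = 1.10×10^6 → turbulent
ε/D = 0.10/430 = 2.33×10^-4
Swamee-Jain: f = 0.01504
h_f = f(L/D)V²/(2g) = 0.01504·(734/0.430)·3.333²/(2·9.81) = 14.54 m

h_f ≈ 14.5 m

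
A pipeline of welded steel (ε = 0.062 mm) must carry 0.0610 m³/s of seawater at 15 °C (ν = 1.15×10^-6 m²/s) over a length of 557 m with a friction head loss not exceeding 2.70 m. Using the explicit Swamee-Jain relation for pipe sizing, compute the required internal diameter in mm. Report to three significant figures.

Swamee-Jain (Type III): D = 0.66·[ε^1.25·(LQ²/(gh_f))^4.75 + ν·Q^9.4·(L/(gh_f))^5.2]^0.04
LQ²/(gh_f) = 0.07825; L/(gh_f) = 21.03
Term 1 = ε^1.25·(…)^4.75 = 3.05×10^-11; Term 2 = ν·Q^9.4·(…)^5.2 = 3.32×10^-11
D = 0.66·(3.05×10^-11 + 3.32×10^-11)^0.04 = 0.2581 m = 258 mm
Check: V = 1.17 m/s, Re = 2.62×10^5, f = 0.01687, h_f = 2.52 m ≈ 2.70 m ✓

D ≈ 258 mm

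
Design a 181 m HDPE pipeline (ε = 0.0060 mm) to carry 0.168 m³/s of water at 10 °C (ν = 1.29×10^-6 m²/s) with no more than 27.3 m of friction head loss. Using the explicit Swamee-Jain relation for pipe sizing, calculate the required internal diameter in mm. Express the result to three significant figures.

Swamee-Jain (Type III): D = 0.66·[ε^1.25·(LQ²/(gh_f))^4.75 + ν·Q^9.4·(L/(gh_f))^5.2]^0.04
LQ²/(gh_f) = 0.01908; L/(gh_f) = 0.6758
Term 1 = ε^1.25·(…)^4.75 = 2.02×10^-15; Term 2 = ν·Q^9.4·(…)^5.2 = 8.78×10^-15
D = 0.66·(2.02×10^-15 + 8.78×10^-15)^0.04 = 0.1823 m = 182 mm
Check: V = 6.43 m/s, Re = 9.09×10^5, f = 0.01250, h_f = 26.2 m ≈ 27.3 m ✓

D ≈ 182 mm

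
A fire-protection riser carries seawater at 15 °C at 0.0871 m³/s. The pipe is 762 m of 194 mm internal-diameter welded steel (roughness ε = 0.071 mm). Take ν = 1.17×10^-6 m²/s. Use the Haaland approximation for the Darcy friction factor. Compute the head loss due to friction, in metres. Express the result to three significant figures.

h_f ≈ 29.0 m

V = 4Q/(πD²) = 4·0.0871/(π·0.194²) = 2.947 m/s
Re = VD/ν = 2.947·0.194/1.17×10^-6 = 4.89×10^5 → turbulent
ε/D = 0.071/194 = 3.66×10^-4
Haaland: f = 0.01668
h_f = f(L/D)V²/(2g) = 0.01668·(762/0.194)·2.947²/(2·9.81) = 29.00 m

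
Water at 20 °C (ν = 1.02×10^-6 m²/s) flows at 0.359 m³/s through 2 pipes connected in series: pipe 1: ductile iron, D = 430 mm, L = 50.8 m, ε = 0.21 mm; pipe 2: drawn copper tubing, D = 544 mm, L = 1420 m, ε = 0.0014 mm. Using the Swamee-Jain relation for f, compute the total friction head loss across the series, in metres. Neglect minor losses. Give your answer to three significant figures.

H ≈ 4.46 m

Pipe 1: V = 2.472 m/s, Re = 1.04×10^6, ε/D = 4.88×10^-4, f = 0.01720, h_1 = f(L/D)V²/2g = 0.6329 m
Pipe 2: V = 1.545 m/s, Re = 8.24×10^5, ε/D = 2.57×10^-6, f = 0.01205, h_2 = f(L/D)V²/2g = 3.826 m
Series → Q common, losses add: H = Σh = 4.458 m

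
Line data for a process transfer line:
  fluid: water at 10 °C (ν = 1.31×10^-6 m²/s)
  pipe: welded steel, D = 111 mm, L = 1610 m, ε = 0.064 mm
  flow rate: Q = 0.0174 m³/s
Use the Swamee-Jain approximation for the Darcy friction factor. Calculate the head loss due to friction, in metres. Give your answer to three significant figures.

V = 4Q/(πD²) = 4·0.0174/(π·0.111²) = 1.798 m/s
Re = VD/ν = 1.798·0.111/1.31×10^-6 = 1.52×10^5 → turbulent
ε/D = 0.064/111 = 5.77×10^-4
Swamee-Jain: f = 0.01981
h_f = f(L/D)V²/(2g) = 0.01981·(1610/0.111)·1.798²/(2·9.81) = 47.34 m

h_f ≈ 47.3 m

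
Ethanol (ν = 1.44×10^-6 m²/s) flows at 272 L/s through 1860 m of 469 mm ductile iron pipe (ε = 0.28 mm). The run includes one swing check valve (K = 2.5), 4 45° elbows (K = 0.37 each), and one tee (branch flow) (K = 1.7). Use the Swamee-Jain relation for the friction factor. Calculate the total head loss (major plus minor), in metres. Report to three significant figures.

V = 4Q/(πD²) = 1.574 m/s; V²/2g = 0.1263 m
Re = 5.13×10^5, ε/D = 5.97×10^-4 → f = 0.01834 (Swamee-Jain)
Major: h_f = f(L/D)·V²/2g = 0.01834·3966·0.1263 = 9.188 m
Minor: ΣK = 5.68; h_m = ΣK·V²/2g = 0.7177 m
Total H_L = 9.188 + 0.7177 = 9.906 m

H_L ≈ 9.91 m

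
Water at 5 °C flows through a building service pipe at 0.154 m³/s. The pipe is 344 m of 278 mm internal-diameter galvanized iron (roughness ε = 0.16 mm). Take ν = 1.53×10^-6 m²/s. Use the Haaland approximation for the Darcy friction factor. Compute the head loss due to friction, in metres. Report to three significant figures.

h_f ≈ 7.35 m

V = 4Q/(πD²) = 4·0.154/(π·0.278²) = 2.537 m/s
Re = VD/ν = 2.537·0.278/1.53×10^-6 = 4.61×10^5 → turbulent
ε/D = 0.16/278 = 5.76×10^-4
Haaland: f = 0.01810
h_f = f(L/D)V²/(2g) = 0.01810·(344/0.278)·2.537²/(2·9.81) = 7.349 m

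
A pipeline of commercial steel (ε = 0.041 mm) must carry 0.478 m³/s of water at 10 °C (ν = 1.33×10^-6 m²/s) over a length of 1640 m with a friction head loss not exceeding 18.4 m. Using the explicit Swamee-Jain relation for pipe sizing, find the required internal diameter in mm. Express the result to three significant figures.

Swamee-Jain (Type III): D = 0.66·[ε^1.25·(LQ²/(gh_f))^4.75 + ν·Q^9.4·(L/(gh_f))^5.2]^0.04
LQ²/(gh_f) = 2.076; L/(gh_f) = 9.086
Term 1 = ε^1.25·(…)^4.75 = 1.05×10^-4; Term 2 = ν·Q^9.4·(…)^5.2 = 1.24×10^-4
D = 0.66·(1.05×10^-4 + 1.24×10^-4)^0.04 = 0.4720 m = 472 mm
Check: V = 2.73 m/s, Re = 9.69×10^5, f = 0.01335, h_f = 17.6 m ≈ 18.4 m ✓

D ≈ 472 mm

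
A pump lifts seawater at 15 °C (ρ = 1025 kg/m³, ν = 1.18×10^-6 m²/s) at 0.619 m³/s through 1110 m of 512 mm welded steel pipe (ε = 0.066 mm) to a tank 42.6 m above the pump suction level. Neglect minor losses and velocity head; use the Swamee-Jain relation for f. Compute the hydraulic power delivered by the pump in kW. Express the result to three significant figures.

P_hyd ≈ 350 kW

V = 4Q/(πD²) = 3.006 m/s; Re = 1.30×10^6; ε/D = 1.29×10^-4; f = 0.01367
h_f = f(L/D)V²/2g = 13.65 m
Total head H = z + h_f = 42.6 + 13.65 = 56.25 m
P_hyd = ρgQH = 1025·9.81·0.619·56.25 = 350.1 kW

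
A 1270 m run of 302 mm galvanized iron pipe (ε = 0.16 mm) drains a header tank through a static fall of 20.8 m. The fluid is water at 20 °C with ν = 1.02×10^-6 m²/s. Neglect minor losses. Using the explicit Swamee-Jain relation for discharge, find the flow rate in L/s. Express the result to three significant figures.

Q ≈ 168 L/s

Swamee-Jain (Type II): Q = -0.965·√(gD⁵h_f/L)·ln[ε/(3.7D) + √(3.17ν²L/(gD³h_f))]
√(gD⁵h_f/L) = √(9.81·0.302⁵·20.8/1270) = 0.02009
ε/(3.7D) = 1.43×10^-4; √(3.17ν²L/(gD³h_f)) = 2.73×10^-5
Q = -0.965·0.02009·ln(1.705×10^-4) = 0.1682 m³/s
Check: V = 2.35 m/s, Re = 6.95×10^5, f = 0.01771, h_f = 20.9 m ≈ 20.8 m ✓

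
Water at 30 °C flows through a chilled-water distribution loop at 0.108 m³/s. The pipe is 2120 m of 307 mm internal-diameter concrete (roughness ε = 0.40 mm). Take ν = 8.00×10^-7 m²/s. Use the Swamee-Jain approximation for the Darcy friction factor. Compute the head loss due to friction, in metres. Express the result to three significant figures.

h_f ≈ 16.1 m

V = 4Q/(πD²) = 4·0.108/(π·0.307²) = 1.459 m/s
Re = VD/ν = 1.459·0.307/8.00×10^-7 = 5.60×10^5 → turbulent
ε/D = 0.40/307 = 0.00130
Swamee-Jain: f = 0.02152
h_f = f(L/D)V²/(2g) = 0.02152·(2120/0.307)·1.459²/(2·9.81) = 16.13 m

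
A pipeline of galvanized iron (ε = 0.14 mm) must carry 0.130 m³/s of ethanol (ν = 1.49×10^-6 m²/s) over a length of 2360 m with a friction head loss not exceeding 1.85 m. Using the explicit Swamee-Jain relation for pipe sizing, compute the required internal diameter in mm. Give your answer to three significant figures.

Swamee-Jain (Type III): D = 0.66·[ε^1.25·(LQ²/(gh_f))^4.75 + ν·Q^9.4·(L/(gh_f))^5.2]^0.04
LQ²/(gh_f) = 2.198; L/(gh_f) = 130.0
Term 1 = ε^1.25·(…)^4.75 = 6.41×10^-4; Term 2 = ν·Q^9.4·(…)^5.2 = 6.88×10^-4
D = 0.66·(6.41×10^-4 + 6.88×10^-4)^0.04 = 0.5064 m = 506 mm
Check: V = 0.645 m/s, Re = 2.19×10^5, f = 0.01745, h_f = 1.73 m ≈ 1.85 m ✓

D ≈ 506 mm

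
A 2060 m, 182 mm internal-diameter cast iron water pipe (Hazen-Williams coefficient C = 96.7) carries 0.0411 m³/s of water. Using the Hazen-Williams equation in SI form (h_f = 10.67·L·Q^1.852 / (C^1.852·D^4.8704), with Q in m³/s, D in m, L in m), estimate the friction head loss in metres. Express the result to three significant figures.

h_f ≈ 50.3 m

h_f = 10.67·2060·0.0411^1.852 / (96.7^1.852·0.182^4.8704) = 50.30 m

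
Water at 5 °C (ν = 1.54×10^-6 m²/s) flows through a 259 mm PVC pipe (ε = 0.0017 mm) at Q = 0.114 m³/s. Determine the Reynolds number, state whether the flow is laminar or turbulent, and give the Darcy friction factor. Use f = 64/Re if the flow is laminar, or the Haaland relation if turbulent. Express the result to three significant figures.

Re ≈ 3.64×10^5; turbulent; f ≈ 0.0139

V = 4Q/(πD²) = 2.164 m/s
Re = VD/ν = 2.164·0.259/1.54×10^-6 = 3.64×10^5
Re > 4000 → turbulent; ε/D = 6.56×10^-6
Haaland: f = 0.01390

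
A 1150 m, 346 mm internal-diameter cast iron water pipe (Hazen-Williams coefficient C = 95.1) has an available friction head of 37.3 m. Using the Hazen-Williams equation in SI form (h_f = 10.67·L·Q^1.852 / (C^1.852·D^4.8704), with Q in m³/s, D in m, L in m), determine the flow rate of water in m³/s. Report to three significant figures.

Q ≈ 0.255 m³/s

Rearranging: Q = [h_f·C^1.852·D^4.8704 / (10.67·L)]^(1/1.852)
Q = [37.3·95.1^1.852·0.346^4.8704 / (10.67·1150)]^0.540 = 0.2552 m³/s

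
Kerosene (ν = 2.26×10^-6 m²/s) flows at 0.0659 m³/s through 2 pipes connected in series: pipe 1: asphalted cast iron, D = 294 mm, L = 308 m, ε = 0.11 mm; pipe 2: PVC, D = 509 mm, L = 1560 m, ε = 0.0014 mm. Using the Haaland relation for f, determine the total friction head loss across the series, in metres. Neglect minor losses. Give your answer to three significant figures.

H ≈ 1.26 m

Pipe 1: V = 0.9707 m/s, Re = 1.26×10^5, ε/D = 3.74×10^-4, f = 0.01892, h_1 = f(L/D)V²/2g = 0.9519 m
Pipe 2: V = 0.3239 m/s, Re = 7.29×10^4, ε/D = 2.75×10^-6, f = 0.01907, h_2 = f(L/D)V²/2g = 0.3124 m
Series → Q common, losses add: H = Σh = 1.264 m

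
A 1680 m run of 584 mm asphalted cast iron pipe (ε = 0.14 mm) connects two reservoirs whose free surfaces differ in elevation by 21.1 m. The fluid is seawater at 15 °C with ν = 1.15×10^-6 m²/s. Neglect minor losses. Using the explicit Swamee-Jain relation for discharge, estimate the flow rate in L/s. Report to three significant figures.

Swamee-Jain (Type II): Q = -0.965·√(gD⁵h_f/L)·ln[ε/(3.7D) + √(3.17ν²L/(gD³h_f))]
√(gD⁵h_f/L) = √(9.81·0.584⁵·21.1/1680) = 0.09149
ε/(3.7D) = 6.48×10^-5; √(3.17ν²L/(gD³h_f)) = 1.31×10^-5
Q = -0.965·0.09149·ln(7.786×10^-5) = 0.8352 m³/s
Check: V = 3.12 m/s, Re = 1.58×10^6, f = 0.01489, h_f = 21.2 m ≈ 21.1 m ✓

Q ≈ 835 L/s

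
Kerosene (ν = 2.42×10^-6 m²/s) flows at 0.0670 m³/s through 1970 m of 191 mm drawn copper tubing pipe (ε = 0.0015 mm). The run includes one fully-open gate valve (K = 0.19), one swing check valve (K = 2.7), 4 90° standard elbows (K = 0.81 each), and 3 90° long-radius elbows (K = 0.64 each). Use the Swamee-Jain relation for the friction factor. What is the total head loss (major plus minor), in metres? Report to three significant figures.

V = 4Q/(πD²) = 2.338 m/s; V²/2g = 0.2787 m
Re = 1.85×10^5, ε/D = 7.85×10^-6 → f = 0.01585 (Swamee-Jain)
Major: h_f = f(L/D)·V²/2g = 0.01585·10314·0.2787 = 45.55 m
Minor: ΣK = 8.05; h_m = ΣK·V²/2g = 2.244 m
Total H_L = 45.55 + 2.244 = 47.80 m

H_L ≈ 47.8 m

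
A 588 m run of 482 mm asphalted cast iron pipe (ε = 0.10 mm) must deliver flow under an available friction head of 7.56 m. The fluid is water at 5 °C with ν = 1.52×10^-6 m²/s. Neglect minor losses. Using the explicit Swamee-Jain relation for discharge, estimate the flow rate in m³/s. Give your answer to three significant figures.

Q ≈ 0.522 m³/s

Swamee-Jain (Type II): Q = -0.965·√(gD⁵h_f/L)·ln[ε/(3.7D) + √(3.17ν²L/(gD³h_f))]
√(gD⁵h_f/L) = √(9.81·0.482⁵·7.56/588) = 0.05728
ε/(3.7D) = 5.61×10^-5; √(3.17ν²L/(gD³h_f)) = 2.28×10^-5
Q = -0.965·0.05728·ln(7.884×10^-5) = 0.5223 m³/s
Check: V = 2.86 m/s, Re = 9.08×10^5, f = 0.01493, h_f = 7.61 m ≈ 7.56 m ✓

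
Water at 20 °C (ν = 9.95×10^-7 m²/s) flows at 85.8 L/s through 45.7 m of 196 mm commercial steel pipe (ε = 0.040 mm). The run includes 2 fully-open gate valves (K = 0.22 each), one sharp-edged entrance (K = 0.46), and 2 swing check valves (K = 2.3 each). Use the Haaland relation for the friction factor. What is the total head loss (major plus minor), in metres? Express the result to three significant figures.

H_L ≈ 3.73 m

V = 4Q/(πD²) = 2.844 m/s; V²/2g = 0.4122 m
Re = 5.60×10^5, ε/D = 2.04×10^-4 → f = 0.01519 (Haaland)
Major: h_f = f(L/D)·V²/2g = 0.01519·233.2·0.4122 = 1.460 m
Minor: ΣK = 5.50; h_m = ΣK·V²/2g = 2.267 m
Total H_L = 1.460 + 2.267 = 3.727 m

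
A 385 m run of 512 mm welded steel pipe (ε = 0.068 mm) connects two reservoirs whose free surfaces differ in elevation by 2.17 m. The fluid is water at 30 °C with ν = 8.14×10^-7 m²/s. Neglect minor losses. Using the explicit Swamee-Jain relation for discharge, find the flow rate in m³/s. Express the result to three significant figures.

Swamee-Jain (Type II): Q = -0.965·√(gD⁵h_f/L)·ln[ε/(3.7D) + √(3.17ν²L/(gD³h_f))]
√(gD⁵h_f/L) = √(9.81·0.512⁵·2.17/385) = 0.04411
ε/(3.7D) = 3.59×10^-5; √(3.17ν²L/(gD³h_f)) = 1.68×10^-5
Q = -0.965·0.04411·ln(5.272×10^-5) = 0.4193 m³/s
Check: V = 2.04 m/s, Re = 1.28×10^6, f = 0.01374, h_f = 2.18 m ≈ 2.17 m ✓

Q ≈ 0.419 m³/s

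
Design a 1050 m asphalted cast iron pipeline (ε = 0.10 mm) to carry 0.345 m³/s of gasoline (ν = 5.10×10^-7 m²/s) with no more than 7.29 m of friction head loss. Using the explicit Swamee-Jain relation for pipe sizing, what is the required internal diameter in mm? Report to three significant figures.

Swamee-Jain (Type III): D = 0.66·[ε^1.25·(LQ²/(gh_f))^4.75 + ν·Q^9.4·(L/(gh_f))^5.2]^0.04
LQ²/(gh_f) = 1.748; L/(gh_f) = 14.68
Term 1 = ε^1.25·(…)^4.75 = 1.42×10^-4; Term 2 = ν·Q^9.4·(…)^5.2 = 2.69×10^-5
D = 0.66·(1.42×10^-4 + 2.69×10^-5)^0.04 = 0.4663 m = 466 mm
Check: V = 2.02 m/s, Re = 1.85×10^6, f = 0.01453, h_f = 6.81 m ≈ 7.29 m ✓

D ≈ 466 mm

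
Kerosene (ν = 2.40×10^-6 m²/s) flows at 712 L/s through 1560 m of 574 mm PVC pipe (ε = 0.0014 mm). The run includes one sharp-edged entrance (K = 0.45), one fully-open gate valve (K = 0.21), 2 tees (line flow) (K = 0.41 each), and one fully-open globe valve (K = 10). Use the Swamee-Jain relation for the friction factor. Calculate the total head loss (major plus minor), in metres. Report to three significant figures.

H_L ≈ 17.6 m

V = 4Q/(πD²) = 2.751 m/s; V²/2g = 0.3859 m
Re = 6.58×10^5, ε/D = 2.44×10^-6 → f = 0.01252 (Swamee-Jain)
Major: h_f = f(L/D)·V²/2g = 0.01252·2718·0.3859 = 13.13 m
Minor: ΣK = 11.5; h_m = ΣK·V²/2g = 4.430 m
Total H_L = 13.13 + 4.430 = 17.56 m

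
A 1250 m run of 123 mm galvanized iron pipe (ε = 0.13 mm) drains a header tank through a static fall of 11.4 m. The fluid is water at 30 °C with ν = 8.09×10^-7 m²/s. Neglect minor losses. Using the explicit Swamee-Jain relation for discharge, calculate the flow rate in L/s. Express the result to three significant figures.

Swamee-Jain (Type II): Q = -0.965·√(gD⁵h_f/L)·ln[ε/(3.7D) + √(3.17ν²L/(gD³h_f))]
√(gD⁵h_f/L) = √(9.81·0.123⁵·11.4/1250) = 0.001587
ε/(3.7D) = 2.86×10^-4; √(3.17ν²L/(gD³h_f)) = 1.12×10^-4
Q = -0.965·0.001587·ln(3.973×10^-4) = 0.01199 m³/s
Check: V = 1.01 m/s, Re = 1.53×10^5, f = 0.02178, h_f = 11.5 m ≈ 11.4 m ✓

Q ≈ 12.0 L/s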